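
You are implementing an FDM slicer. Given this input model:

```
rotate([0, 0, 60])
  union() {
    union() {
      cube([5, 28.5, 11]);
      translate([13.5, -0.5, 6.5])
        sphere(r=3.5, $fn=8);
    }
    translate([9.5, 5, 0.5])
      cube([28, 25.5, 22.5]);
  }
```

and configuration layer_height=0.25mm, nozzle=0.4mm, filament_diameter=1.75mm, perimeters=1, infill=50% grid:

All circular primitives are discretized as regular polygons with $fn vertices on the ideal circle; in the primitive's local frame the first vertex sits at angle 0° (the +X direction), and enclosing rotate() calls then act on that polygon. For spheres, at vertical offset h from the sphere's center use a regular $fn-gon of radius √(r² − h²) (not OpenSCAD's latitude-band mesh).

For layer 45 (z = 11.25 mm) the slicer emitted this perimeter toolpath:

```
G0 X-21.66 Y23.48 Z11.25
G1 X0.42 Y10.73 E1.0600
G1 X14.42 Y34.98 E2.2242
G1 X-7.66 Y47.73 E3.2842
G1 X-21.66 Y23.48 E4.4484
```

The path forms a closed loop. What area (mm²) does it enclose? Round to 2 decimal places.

713.94 mm²

Apply the shoelace formula to the sequence of (X, Y) vertices; enclosed area = 713.94 mm².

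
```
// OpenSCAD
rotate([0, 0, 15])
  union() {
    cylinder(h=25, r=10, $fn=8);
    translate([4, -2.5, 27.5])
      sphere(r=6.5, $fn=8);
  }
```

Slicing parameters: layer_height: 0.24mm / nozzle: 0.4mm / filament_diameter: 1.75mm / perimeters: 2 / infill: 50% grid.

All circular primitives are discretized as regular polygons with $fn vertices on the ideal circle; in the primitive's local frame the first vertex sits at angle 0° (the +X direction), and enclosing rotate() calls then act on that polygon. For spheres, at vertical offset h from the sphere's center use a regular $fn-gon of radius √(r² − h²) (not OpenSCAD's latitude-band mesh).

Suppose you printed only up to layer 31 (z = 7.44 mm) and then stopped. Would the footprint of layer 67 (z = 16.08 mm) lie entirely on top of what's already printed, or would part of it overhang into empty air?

entirely on top

Compare the two slices. At z = 7.44: the r=10 cylinder contributes a regular 8-gon of circumradius 10 (area = (8/2)·10.000²·sin(360°/8) = 282.84 mm²); the sphere at (4, -2.5) is not intersected at this z (|z−center|=20.060 > r=6.5); Combining (union): only the r=10 cylinder is present, so the union is just that shape — area = 282.84 mm²; (whole slice rotated 15° about Z — lengths, areas and connectivity unchanged). At z = 16.08: the r=10 cylinder gives a regular 8-gon of circumradius 10 (constant along its height) (area = (8/2)·10.000²·sin(360°/8) = 282.84 mm²); the sphere at (4, -2.5) is absent (|z−center|=11.420 > r=6.5); Taking the union: only the r=10 cylinder is present, so the union is just that shape — area = 282.84 mm²; (whole slice rotated 15° about Z — lengths, areas and connectivity unchanged). Checking containment: the cross-section at z = 16.08 is a subset of the cross-section at z = 7.44.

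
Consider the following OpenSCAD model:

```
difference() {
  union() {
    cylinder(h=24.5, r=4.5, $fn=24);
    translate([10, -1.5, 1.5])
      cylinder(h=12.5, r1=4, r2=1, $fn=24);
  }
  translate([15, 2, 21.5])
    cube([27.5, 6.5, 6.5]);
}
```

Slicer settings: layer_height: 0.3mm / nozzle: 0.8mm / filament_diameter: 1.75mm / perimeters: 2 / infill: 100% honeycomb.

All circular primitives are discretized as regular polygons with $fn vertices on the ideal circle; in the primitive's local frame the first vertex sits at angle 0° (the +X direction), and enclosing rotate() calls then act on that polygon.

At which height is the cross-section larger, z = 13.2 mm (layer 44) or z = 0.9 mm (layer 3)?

layer 44 (z = 13.2 mm)

Layer 44 (z = 13.2): the r=4.5 cylinder contributes a regular 24-gon of circumradius 4.5 (area = (24/2)·4.500²·sin(360°/24) = 62.89 mm²); the cone at (10, -1.5) (r1=4→r2=1) has section circumradius 1.192 here — a regular 24-gon (area = (24/2)·1.192²·sin(360°/24) = 4.41 mm²); Combining (union): the 2 present regions are separate (no shared area or edge), so areas and boundary lengths simply add and each stays a separate island — area = 67.31 mm²; the cube at (15, 2) is not intersected at this z (z outside [21.5, 28]); Subtracting the remaining from the first: none of the subtracted shapes is present at this height, so the result so far is unchanged — area = 67.31 mm². So its area = 67.31 mm². Layer 3 (z = 0.9): the r=4.5 cylinder gives a regular 24-gon of circumradius 4.5 (constant along its height) (area = (24/2)·4.500²·sin(360°/24) = 62.89 mm²); the cone at (10, -1.5) is absent (z outside [1.5, 14]); Merging all regions: only the r=4.5 cylinder is present, so the union is just that shape — area = 62.89 mm²; the cube at (15, 2) does not reach this height (z outside [21.5, 28]); Taking the first minus the rest: none of the subtracted shapes is present at this height, so that combined region is unchanged — area = 62.89 mm². So its area = 62.89 mm². Layer 44 is larger (67.31 vs 62.89 mm²).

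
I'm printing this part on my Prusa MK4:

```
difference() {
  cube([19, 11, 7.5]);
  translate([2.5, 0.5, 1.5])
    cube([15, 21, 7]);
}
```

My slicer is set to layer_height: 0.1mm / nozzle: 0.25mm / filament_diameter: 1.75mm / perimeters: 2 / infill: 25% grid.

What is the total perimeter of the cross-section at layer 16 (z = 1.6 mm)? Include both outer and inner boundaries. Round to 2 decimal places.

81.00 mm

At z = 1.6 mm: the cube (footprint 19×11) is included at this height (perimeter 60.00 mm); the 15×21 cube at (2.5, 0.5) contributes its full rectangle (perimeter 72.00 mm); Subtracting the remaining from the first: starting from the 19×11 cube, the 15×21 cube at (2.5, 0.5) partially overlaps it — only the 157.50 mm² overlap (of its 315.00 mm²) is removed, clipping the outline — boundary = 81.00 mm. Overall, the cross-section is a single solid region. Total boundary length (outer) = 81.00 mm.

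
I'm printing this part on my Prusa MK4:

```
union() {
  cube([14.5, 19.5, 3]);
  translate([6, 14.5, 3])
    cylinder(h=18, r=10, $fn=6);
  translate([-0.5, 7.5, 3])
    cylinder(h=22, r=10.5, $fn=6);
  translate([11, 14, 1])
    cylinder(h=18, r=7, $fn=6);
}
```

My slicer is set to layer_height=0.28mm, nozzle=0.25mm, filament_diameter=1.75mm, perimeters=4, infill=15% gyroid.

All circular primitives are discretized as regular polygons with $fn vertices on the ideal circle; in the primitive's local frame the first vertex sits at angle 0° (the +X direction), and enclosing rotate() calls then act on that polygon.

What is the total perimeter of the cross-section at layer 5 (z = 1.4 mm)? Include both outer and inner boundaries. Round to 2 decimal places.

At z = 1.4 mm: the 14.5×19.5 cube contributes its full rectangle (perimeter 68.00 mm); the cylinder at (6, 14.5) is not intersected at this z (z outside [3, 21]); the cylinder at (-0.5, 7.5) is absent (z outside [3, 25]); the r=7 cylinder at (11, 14) contributes a regular 6-gon of circumradius 7 (perimeter = 2·6·7.000·sin(180°/6) = 42.00 mm); Merging all regions: the regions partially overlap (shared area 102.06 mm²), so the edge portions inside another operand are dropped and the merged outline is re-measured after clipping — boundary = 70.76 mm. Overall, the cross-section is a single solid region. Total boundary length (outer) = 70.76 mm.

70.76 mm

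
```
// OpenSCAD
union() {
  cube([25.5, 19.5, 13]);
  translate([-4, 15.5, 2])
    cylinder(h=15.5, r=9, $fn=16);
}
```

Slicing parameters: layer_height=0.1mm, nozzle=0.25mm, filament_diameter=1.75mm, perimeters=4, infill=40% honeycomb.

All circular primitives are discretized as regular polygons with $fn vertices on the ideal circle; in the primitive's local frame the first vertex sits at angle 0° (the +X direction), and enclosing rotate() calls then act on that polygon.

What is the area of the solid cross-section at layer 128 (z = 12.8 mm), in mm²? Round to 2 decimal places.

At z = 12.8 mm: the 25.5×19.5 cube contributes its full rectangle (area 497.25 mm²); the r=9 cylinder at (-4, 15.5) contributes a regular 16-gon of circumradius 9 (area = (16/2)·9.000²·sin(360°/16) = 247.98 mm²); Merging all regions: the regions partially overlap — summed areas 745.23 mm² minus the doubly-counted overlap 45.99 mm² gives 699.23 mm² — area = 699.23 mm². Overall, the cross-section is a single solid region. Net area = 699.23 mm².

699.23 mm²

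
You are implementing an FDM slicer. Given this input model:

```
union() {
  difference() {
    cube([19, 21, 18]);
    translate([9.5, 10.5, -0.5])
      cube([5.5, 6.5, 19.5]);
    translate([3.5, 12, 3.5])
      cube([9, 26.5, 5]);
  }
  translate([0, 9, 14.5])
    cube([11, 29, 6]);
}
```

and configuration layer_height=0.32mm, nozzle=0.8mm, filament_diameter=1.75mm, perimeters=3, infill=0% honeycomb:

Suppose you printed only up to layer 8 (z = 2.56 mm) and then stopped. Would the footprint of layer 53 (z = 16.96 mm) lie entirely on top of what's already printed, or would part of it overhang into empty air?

part overhangs

Compare the two slices. At z = 2.56: the 19×21 cube contributes its full rectangle (area 399.00 mm²); the cube at (9.5, 10.5) (footprint 5.5×6.5) is included at this height (area 35.75 mm²); the cube at (3.5, 12) does not reach this height (z outside [3.5, 8.5]); After the difference (first − rest): starting from the 19×21 cube (399.00 mm²), the 5.5×6.5 cube at (9.5, 10.5) lies wholly inside it (removes its full 35.75 mm² and its 24.00 mm outline becomes a hole wall) — area = 363.25 mm²; the cube at (0, 9) does not reach this height (z outside [14.5, 20.5]); Combining (union): only that combined region is present, so the union is just that shape — area = 363.25 mm². At z = 16.96: the cube (footprint 19×21) is included at this height (area 399.00 mm²); the 5.5×6.5 cube at (9.5, 10.5) contributes its full rectangle (area 35.75 mm²); the cube at (3.5, 12) does not reach this height (z outside [3.5, 8.5]); Taking the first minus the rest: starting from the 19×21 cube (399.00 mm²), the 5.5×6.5 cube at (9.5, 10.5) lies wholly inside it (removes its full 35.75 mm² and its 24.00 mm outline becomes a hole wall) — area = 363.25 mm²; the 11×29 cube at (0, 9) contributes its full rectangle (area 319.00 mm²); Combining (union): the regions partially overlap — summed areas 682.25 mm² minus the doubly-counted overlap 122.25 mm² gives 560.00 mm² — area = 560.00 mm². Checking containment: at z = 16.96 the cross-section extends beyond the z = 2.56 cross-section by about 196.75 mm².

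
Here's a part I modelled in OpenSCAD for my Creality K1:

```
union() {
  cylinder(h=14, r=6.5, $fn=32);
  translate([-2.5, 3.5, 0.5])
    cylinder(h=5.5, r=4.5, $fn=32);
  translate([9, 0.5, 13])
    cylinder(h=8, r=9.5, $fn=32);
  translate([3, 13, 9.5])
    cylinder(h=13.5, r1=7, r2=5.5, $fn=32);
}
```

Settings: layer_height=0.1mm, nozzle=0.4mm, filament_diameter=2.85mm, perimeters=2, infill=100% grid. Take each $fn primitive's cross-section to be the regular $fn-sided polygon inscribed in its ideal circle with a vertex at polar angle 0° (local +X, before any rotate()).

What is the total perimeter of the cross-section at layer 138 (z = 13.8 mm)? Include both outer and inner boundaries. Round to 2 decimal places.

At z = 13.8 mm: the cylinder: section is a regular 32-gon, circumradius r=6.5 (perimeter = 2·32·6.500·sin(180°/32) = 40.78 mm); the cylinder at (-2.5, 3.5) is not intersected at this z (z outside [0.5, 6]); the r=9.5 cylinder at (9, 0.5) contributes a regular 32-gon of circumradius 9.5 (perimeter = 2·32·9.500·sin(180°/32) = 59.59 mm); the cone at (3, 13) (r1=7→r2=5.5) has section circumradius 6.522 here — a regular 32-gon (perimeter = 2·32·6.522·sin(180°/32) = 40.91 mm); Merging all regions: the regions partially overlap (shared area 72.90 mm²), so the edge portions inside another operand are dropped and the merged outline is re-measured after clipping — boundary = 94.83 mm. Overall, the cross-section is a single solid region. Total boundary length (outer) = 94.83 mm.

94.83 mm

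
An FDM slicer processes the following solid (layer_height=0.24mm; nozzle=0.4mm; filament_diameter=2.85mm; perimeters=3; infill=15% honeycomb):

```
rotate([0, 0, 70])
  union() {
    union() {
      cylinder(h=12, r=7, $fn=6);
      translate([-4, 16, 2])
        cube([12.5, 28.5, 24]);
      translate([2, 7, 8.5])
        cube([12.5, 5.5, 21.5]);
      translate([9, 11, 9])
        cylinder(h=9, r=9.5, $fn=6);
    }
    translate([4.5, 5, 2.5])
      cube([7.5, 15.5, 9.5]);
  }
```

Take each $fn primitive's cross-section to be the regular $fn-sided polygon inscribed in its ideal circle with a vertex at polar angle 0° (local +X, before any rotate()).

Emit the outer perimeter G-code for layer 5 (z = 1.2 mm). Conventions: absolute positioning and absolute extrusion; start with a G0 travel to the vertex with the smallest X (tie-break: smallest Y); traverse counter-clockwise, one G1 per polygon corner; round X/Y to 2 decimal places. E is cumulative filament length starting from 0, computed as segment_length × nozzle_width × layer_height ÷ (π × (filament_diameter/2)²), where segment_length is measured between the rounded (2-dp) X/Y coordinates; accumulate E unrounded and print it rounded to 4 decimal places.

G0 X-6.89 Y-1.22 Z1.20
G1 X-2.39 Y-6.58 E0.1053
G1 X4.50 Y-5.36 E0.2106
G1 X6.89 Y1.22 E0.3160
G1 X2.39 Y6.58 E0.4213
G1 X-4.50 Y5.36 E0.5266
G1 X-6.89 Y-1.22 E0.6319

At z = 1.2 mm: the r=7 cylinder contributes a regular 6-gon of circumradius 7; the cube at (-4, 16) is not intersected at this z (z outside [2, 26]); the cube at (2, 7) is not intersected at this z (z outside [8.5, 30]); the cylinder at (9, 11) does not reach this height (z outside [9, 18]); Taking the union: only the r=7 cylinder is present, so the union is just that shape — 1 connected region; the cube at (4.5, 5) does not reach this height (z outside [2.5, 12]); Merging all regions: only the result so far is present, so the union is just that shape — 1 connected region; (rotated 70° about Z; rotation is an isometry so areas/perimeters/island counts are preserved). The outline is a single polygon with 6 vertices. Extrusion per mm of travel: 0.4 × 0.24 / (π × 1.425²) = 0.015048. Accumulating E over each segment gives final E = 0.6319.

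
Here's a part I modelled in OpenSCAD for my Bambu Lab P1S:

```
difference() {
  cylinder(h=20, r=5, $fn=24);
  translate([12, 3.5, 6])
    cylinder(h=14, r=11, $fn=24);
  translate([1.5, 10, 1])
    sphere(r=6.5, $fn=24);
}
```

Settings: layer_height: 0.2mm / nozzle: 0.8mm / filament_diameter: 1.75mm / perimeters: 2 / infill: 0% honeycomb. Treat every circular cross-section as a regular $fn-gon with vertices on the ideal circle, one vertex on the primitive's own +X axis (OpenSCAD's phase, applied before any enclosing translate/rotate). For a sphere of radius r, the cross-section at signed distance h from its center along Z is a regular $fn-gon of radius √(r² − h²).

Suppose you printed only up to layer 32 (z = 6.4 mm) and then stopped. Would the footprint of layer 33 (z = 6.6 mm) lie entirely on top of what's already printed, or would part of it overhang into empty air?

entirely on top

Compare the two slices. At z = 6.4: the r=5 cylinder contributes a regular 24-gon of circumradius 5 (area = (24/2)·5.000²·sin(360°/24) = 77.65 mm²); the r=11 cylinder at (12, 3.5) contributes a regular 24-gon of circumradius 11 (area = (24/2)·11.000²·sin(360°/24) = 375.81 mm²); the r=6.5 sphere at (1.5, 10) slices to a regular 24-gon of circumradius 3.618 (√(r²−h²) with h=5.4 from center) (area = (24/2)·3.618²·sin(360°/24) = 40.66 mm²); Subtracting the remaining from the first: starting from the r=5 cylinder (77.65 mm²), the r=11 cylinder at (12, 3.5) partially overlaps it — only the 20.63 mm² overlap (of its 375.81 mm²) is removed, clipping the outline; the r=6.5 sphere at (1.5, 10) misses the remaining region (no effect) — area = 57.02 mm². At z = 6.6: the cylinder: section is a regular 24-gon, circumradius r=5 (area = (24/2)·5.000²·sin(360°/24) = 77.65 mm²); the r=11 cylinder at (12, 3.5) gives a regular 24-gon of circumradius 11 (constant along its height) (area = (24/2)·11.000²·sin(360°/24) = 375.81 mm²); the r=6.5 sphere at (1.5, 10) slices to a regular 24-gon of circumradius 3.300 (√(r²−h²) with h=5.6 from center) (area = (24/2)·3.300²·sin(360°/24) = 33.82 mm²); After the difference (first − rest): starting from the r=5 cylinder (77.65 mm²), the r=11 cylinder at (12, 3.5) partially overlaps it — only the 20.63 mm² overlap (of its 375.81 mm²) is removed, clipping the outline; the r=6.5 sphere at (1.5, 10) misses the remaining region (no effect) — area = 57.02 mm². Checking containment: the cross-section at z = 6.6 is a subset of the cross-section at z = 6.4.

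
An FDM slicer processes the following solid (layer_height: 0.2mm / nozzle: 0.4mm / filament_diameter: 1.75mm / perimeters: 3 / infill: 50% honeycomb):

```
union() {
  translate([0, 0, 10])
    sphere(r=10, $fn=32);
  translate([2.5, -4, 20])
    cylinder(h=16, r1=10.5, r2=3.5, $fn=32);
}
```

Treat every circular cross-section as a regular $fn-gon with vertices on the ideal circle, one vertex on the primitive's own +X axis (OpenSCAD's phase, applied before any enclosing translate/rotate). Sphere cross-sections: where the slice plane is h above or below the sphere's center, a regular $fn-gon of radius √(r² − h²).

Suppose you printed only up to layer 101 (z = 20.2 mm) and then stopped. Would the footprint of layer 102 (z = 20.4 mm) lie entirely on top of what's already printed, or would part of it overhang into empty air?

Compare the two slices. At z = 20.2: the sphere is not intersected at this z (|z−center|=10.200 > r=10); the cone at (2.5, -4) contributes a regular 32-gon of circumradius 10.412 (interpolated between r1=10.5 and r2=3.5 at t=0.012) (area = (32/2)·10.412²·sin(360°/32) = 338.43 mm²); Combining (union): only the cone at (2.5, -4) is present, so the union is just that shape — area = 338.43 mm². At z = 20.4: the sphere is not intersected at this z (|z−center|=10.400 > r=10); the cone at (2.5, -4): at t=0.025 of its height the radius interpolates to r₁+(r₂−r₁)t = 10.325, giving a regular 32-gon of that circumradius (area = (32/2)·10.325²·sin(360°/32) = 332.76 mm²); Combining (union): only the cone at (2.5, -4) is present, so the union is just that shape — area = 332.76 mm². Checking containment: the cross-section at z = 20.4 is a subset of the cross-section at z = 20.2.

entirely on top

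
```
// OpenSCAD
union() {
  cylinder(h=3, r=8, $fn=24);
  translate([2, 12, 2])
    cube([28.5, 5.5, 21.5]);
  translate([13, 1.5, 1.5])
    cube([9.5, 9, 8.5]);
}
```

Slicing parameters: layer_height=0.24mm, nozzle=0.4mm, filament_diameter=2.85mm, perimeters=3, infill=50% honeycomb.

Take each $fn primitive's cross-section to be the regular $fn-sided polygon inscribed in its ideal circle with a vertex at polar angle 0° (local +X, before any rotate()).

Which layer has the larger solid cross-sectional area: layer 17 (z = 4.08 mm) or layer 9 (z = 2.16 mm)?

Layer 17 (z = 4.08): the cylinder does not reach this height (z outside [0, 3]); the 28.5×5.5 cube at (2, 12) contributes its full rectangle (area 156.75 mm²); the cube at (13, 1.5) is present — its section is the full 9.5×9 rectangle (area 85.50 mm²); Merging all regions: the 2 present regions are separate (no shared area or edge), so areas and boundary lengths simply add and each stays a separate island — area = 242.25 mm². So its area = 242.25 mm². Layer 9 (z = 2.16): the cylinder: section is a regular 24-gon, circumradius r=8 (area = (24/2)·8.000²·sin(360°/24) = 198.77 mm²); the cube at (2, 12) is present — its section is the full 28.5×5.5 rectangle (area 156.75 mm²); the 9.5×9 cube at (13, 1.5) contributes its full rectangle (area 85.50 mm²); Merging all regions: the 3 present regions are separate (no shared area or edge), so areas and boundary lengths simply add and each stays a separate island — area = 441.02 mm². So its area = 441.02 mm². Layer 9 is larger (441.02 vs 242.25 mm²).

layer 9 (z = 2.16 mm)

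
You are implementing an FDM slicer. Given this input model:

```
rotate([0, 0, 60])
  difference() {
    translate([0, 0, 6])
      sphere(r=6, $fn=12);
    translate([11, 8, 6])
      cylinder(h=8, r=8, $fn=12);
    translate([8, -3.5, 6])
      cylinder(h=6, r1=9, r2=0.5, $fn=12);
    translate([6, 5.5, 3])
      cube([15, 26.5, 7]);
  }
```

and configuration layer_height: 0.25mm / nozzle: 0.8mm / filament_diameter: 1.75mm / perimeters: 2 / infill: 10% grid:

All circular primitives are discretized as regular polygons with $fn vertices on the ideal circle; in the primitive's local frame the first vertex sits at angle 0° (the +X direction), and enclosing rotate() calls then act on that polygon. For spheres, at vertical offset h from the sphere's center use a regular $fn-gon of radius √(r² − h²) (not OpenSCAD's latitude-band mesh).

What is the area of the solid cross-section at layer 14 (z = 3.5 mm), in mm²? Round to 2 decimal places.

89.25 mm²

At z = 3.5 mm: the r=6 sphere contributes a regular 12-gon of circumradius √(6²−2.5²) = 5.454 (area = (12/2)·5.454²·sin(360°/12) = 89.25 mm²); the cylinder at (11, 8) does not reach this height (z outside [6, 14]); the cone at (8, -3.5) does not reach this height (z outside [6, 12]); the cube at (6, 5.5) (footprint 15×26.5) is included at this height (area 397.50 mm²); After the difference (first − rest): starting from the r=6 sphere (89.25 mm²), the 15×26.5 cube at (6, 5.5) misses the remaining region (no effect) — area = 89.25 mm²; (whole slice rotated 60° about Z — lengths, areas and connectivity unchanged). Overall, the cross-section is a single solid region. Net area = 89.25 mm².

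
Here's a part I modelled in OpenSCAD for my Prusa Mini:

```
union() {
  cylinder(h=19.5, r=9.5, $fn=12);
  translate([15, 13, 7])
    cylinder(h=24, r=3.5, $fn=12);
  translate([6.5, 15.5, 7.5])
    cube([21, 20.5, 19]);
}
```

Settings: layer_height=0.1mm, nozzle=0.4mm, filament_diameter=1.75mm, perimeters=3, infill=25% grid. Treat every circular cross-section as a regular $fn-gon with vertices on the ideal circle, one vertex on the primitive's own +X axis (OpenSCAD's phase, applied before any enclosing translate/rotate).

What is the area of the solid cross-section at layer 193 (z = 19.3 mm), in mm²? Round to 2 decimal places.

At z = 19.3 mm: the r=9.5 cylinder contributes a regular 12-gon of circumradius 9.5 (area = (12/2)·9.500²·sin(360°/12) = 270.75 mm²); the r=3.5 cylinder at (15, 13) gives a regular 12-gon of circumradius 3.5 (constant along its height) (area = (12/2)·3.500²·sin(360°/12) = 36.75 mm²); the cube at (6.5, 15.5) is present — its section is the full 21×20.5 rectangle (area 430.50 mm²); Combining (union): the regions partially overlap — summed areas 738.00 mm² minus the doubly-counted overlap 2.96 mm² gives 735.04 mm² — area = 735.04 mm². Overall, the cross-section has 2 separate islands. Net area = 735.04 mm².

735.04 mm²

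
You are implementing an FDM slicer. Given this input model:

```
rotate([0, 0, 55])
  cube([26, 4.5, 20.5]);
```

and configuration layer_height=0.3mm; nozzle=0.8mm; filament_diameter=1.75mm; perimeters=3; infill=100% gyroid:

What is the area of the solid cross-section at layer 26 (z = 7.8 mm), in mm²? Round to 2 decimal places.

At z = 7.8 mm: the 26×4.5 cube contributes its full rectangle (area 117.00 mm²); (whole slice rotated 55° about Z — lengths, areas and connectivity unchanged). Overall, the cross-section is a single solid region. Net area = 117.00 mm².

117.00 mm²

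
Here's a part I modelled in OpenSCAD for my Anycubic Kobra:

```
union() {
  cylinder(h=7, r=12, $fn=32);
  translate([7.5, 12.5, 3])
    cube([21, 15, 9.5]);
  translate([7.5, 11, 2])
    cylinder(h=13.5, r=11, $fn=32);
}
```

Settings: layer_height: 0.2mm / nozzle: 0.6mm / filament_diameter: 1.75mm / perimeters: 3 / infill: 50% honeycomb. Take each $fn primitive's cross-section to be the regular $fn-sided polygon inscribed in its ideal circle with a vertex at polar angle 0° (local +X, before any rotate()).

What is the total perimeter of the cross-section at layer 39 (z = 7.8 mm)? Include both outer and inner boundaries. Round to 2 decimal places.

At z = 7.8 mm: the cylinder is absent (z outside [0, 7]); the cube at (7.5, 12.5) is present — its section is the full 21×15 rectangle (perimeter 72.00 mm); the r=11 cylinder at (7.5, 11) contributes a regular 32-gon of circumradius 11 (perimeter = 2·32·11.000·sin(180°/32) = 69.00 mm); Merging all regions: the regions partially overlap (shared area 78.03 mm²), so the edge portions inside another operand are dropped and the merged outline is re-measured after clipping — boundary = 104.91 mm. Overall, the cross-section is a single solid region. Total boundary length (outer) = 104.91 mm.

104.91 mm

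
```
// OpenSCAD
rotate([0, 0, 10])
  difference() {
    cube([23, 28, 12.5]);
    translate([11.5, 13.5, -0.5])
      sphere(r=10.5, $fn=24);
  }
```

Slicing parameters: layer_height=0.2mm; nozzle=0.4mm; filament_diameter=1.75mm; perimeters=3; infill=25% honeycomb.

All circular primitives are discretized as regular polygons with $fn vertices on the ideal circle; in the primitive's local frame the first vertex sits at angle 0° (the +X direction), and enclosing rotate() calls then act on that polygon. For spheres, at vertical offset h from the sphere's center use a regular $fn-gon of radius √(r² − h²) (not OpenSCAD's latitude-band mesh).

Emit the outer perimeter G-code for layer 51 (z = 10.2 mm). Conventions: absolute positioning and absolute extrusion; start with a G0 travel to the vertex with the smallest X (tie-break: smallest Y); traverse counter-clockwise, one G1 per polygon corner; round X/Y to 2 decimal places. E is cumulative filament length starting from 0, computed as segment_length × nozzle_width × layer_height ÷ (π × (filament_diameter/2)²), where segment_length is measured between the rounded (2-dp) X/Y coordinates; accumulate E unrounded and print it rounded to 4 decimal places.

At z = 10.2 mm: the 23×28 cube contributes its full rectangle; the sphere at (11.5, 13.5) does not reach this height (|z−center|=10.700 > r=10.5); Subtracting the remaining from the first: none of the subtracted shapes is present at this height, so the 23×28 cube is unchanged — 1 connected region; (whole slice rotated 10° about Z — lengths, areas and connectivity unchanged). The outline is a single polygon with 4 vertices. Extrusion per mm of travel: 0.4 × 0.2 / (π × 0.875²) = 0.033260. Accumulating E over each segment gives final E = 3.3925.

G0 X-4.86 Y27.57 Z10.20
G1 X0.00 Y0.00 E0.9311
G1 X22.65 Y3.99 E1.6961
G1 X17.79 Y31.57 E2.6275
G1 X-4.86 Y27.57 E3.3925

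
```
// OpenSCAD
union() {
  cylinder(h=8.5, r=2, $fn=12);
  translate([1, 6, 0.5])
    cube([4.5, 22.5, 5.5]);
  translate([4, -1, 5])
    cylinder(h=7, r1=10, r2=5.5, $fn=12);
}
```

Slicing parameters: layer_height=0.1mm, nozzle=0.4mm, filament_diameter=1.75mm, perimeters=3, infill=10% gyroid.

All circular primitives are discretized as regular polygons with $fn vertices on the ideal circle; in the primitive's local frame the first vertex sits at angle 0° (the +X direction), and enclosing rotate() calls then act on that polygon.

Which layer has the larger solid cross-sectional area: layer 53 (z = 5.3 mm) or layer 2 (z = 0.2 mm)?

Layer 53 (z = 5.3): the cylinder: section is a regular 12-gon, circumradius r=2 (area = (12/2)·2.000²·sin(360°/12) = 12.00 mm²); the 4.5×22.5 cube at (1, 6) contributes its full rectangle (area 101.25 mm²); the cone at (4, -1) contributes a regular 12-gon of circumradius 9.807 (interpolated between r1=10 and r2=5.5 at t=0.043) (area = (12/2)·9.807²·sin(360°/12) = 288.54 mm²); Merging all regions: the regions partially overlap — summed areas 401.79 mm² minus the doubly-counted overlap 23.12 mm² gives 378.67 mm² — area = 378.67 mm². So its area = 378.67 mm². Layer 2 (z = 0.2): the r=2 cylinder gives a regular 12-gon of circumradius 2 (constant along its height) (area = (12/2)·2.000²·sin(360°/12) = 12.00 mm²); the cube at (1, 6) is not intersected at this z (z outside [0.5, 6]); the cone at (4, -1) does not reach this height (z outside [5, 12]); Merging all regions: only the r=2 cylinder is present, so the union is just that shape — area = 12.00 mm². So its area = 12.00 mm². Layer 53 is larger (378.67 vs 12.00 mm²).

layer 53 (z = 5.3 mm)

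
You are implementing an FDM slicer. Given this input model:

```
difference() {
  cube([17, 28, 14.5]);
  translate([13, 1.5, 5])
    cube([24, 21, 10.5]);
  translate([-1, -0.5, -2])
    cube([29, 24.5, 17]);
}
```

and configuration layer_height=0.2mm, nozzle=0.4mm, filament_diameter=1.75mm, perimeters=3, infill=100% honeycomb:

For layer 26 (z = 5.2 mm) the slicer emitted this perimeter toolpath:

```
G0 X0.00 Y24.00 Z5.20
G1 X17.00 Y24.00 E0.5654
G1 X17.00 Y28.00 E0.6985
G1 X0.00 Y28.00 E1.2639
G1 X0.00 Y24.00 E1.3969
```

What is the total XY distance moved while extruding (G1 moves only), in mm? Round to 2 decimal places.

Sum the Euclidean lengths of each G1 segment: total = 42.00 mm.

42.00 mm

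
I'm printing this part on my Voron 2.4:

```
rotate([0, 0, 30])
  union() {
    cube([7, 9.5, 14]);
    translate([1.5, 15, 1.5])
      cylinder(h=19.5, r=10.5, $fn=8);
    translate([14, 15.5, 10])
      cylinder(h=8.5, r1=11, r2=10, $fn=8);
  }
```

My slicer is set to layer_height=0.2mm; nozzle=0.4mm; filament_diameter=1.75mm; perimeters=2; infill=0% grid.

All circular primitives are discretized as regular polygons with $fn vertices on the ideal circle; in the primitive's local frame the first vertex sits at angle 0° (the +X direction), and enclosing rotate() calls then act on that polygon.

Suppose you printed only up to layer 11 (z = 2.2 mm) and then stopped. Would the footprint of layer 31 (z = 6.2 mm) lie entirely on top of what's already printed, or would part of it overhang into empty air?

entirely on top

Compare the two slices. At z = 2.2: the cube (footprint 7×9.5) is included at this height (area 66.50 mm²); the r=10.5 cylinder at (1.5, 15) contributes a regular 8-gon of circumradius 10.5 (area = (8/2)·10.500²·sin(360°/8) = 311.83 mm²); the cone at (14, 15.5) is absent (z outside [10, 18.5]); Taking the union: the regions partially overlap — summed areas 378.33 mm² minus the doubly-counted overlap 28.27 mm² gives 350.07 mm² — area = 350.07 mm²; (whole slice rotated 30° about Z — lengths, areas and connectivity unchanged). At z = 6.2: the 7×9.5 cube contributes its full rectangle (area 66.50 mm²); the r=10.5 cylinder at (1.5, 15) contributes a regular 8-gon of circumradius 10.5 (area = (8/2)·10.500²·sin(360°/8) = 311.83 mm²); the cone at (14, 15.5) is absent (z outside [10, 18.5]); Combining (union): the regions partially overlap — summed areas 378.33 mm² minus the doubly-counted overlap 28.27 mm² gives 350.07 mm² — area = 350.07 mm²; (rotated 30° about Z; rotation is an isometry so areas/perimeters/island counts are preserved). Checking containment: the cross-section at z = 6.2 is a subset of the cross-section at z = 2.2.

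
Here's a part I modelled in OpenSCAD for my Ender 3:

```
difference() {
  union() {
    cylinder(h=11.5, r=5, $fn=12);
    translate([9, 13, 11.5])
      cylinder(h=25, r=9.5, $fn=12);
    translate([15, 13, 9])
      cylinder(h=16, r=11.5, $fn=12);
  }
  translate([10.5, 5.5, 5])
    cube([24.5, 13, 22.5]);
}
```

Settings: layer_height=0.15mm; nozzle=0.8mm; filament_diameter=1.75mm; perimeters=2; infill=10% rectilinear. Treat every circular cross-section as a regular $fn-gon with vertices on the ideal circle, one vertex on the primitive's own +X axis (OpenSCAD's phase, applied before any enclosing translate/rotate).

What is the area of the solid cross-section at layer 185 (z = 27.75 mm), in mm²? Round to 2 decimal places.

At z = 27.75 mm: the cylinder does not reach this height (z outside [0, 11.5]); the r=9.5 cylinder at (9, 13) contributes a regular 12-gon of circumradius 9.5 (area = (12/2)·9.500²·sin(360°/12) = 270.75 mm²); the cylinder at (15, 13) does not reach this height (z outside [9, 25]); Merging all regions: only the r=9.5 cylinder at (9, 13) is present, so the union is just that shape — area = 270.75 mm²; the cube at (10.5, 5.5) does not reach this height (z outside [5, 27.5]); Taking the first minus the rest: none of the subtracted shapes is present at this height, so the result so far is unchanged — area = 270.75 mm². Overall, the cross-section is a single solid region. Net area = 270.75 mm².

270.75 mm²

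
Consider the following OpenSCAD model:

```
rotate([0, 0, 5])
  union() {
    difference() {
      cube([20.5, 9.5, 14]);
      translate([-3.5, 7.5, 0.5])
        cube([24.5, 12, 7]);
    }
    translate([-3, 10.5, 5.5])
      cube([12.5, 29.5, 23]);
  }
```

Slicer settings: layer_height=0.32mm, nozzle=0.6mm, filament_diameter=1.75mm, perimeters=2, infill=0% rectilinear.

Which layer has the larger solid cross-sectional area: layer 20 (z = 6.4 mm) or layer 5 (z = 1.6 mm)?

layer 20 (z = 6.4 mm)

Layer 20 (z = 6.4): the cube is present — its section is the full 20.5×9.5 rectangle (area 194.75 mm²); the cube at (-3.5, 7.5) (footprint 24.5×12) is included at this height (area 294.00 mm²); Subtracting the remaining from the first: starting from the 20.5×9.5 cube (194.75 mm²), the 24.5×12 cube at (-3.5, 7.5) partially overlaps it — only the 41.00 mm² overlap (of its 294.00 mm²) is removed, clipping the outline — area = 153.75 mm²; the cube at (-3, 10.5) is present — its section is the full 12.5×29.5 rectangle (area 368.75 mm²); Taking the union: the 2 present regions are separate (no shared area or edge), so areas and boundary lengths simply add and each stays a separate island — area = 522.50 mm²; (whole slice rotated 5° about Z — lengths, areas and connectivity unchanged). So its area = 522.50 mm². Layer 5 (z = 1.6): the cube is present — its section is the full 20.5×9.5 rectangle (area 194.75 mm²); the 24.5×12 cube at (-3.5, 7.5) contributes its full rectangle (area 294.00 mm²); Taking the first minus the rest: starting from the 20.5×9.5 cube (194.75 mm²), the 24.5×12 cube at (-3.5, 7.5) partially overlaps it — only the 41.00 mm² overlap (of its 294.00 mm²) is removed, clipping the outline — area = 153.75 mm²; the cube at (-3, 10.5) is absent (z outside [5.5, 28.5]); Taking the union: only the result so far is present, so the union is just that shape — area = 153.75 mm²; (whole slice rotated 5° about Z — lengths, areas and connectivity unchanged). So its area = 153.75 mm². Layer 20 is larger (522.50 vs 153.75 mm²).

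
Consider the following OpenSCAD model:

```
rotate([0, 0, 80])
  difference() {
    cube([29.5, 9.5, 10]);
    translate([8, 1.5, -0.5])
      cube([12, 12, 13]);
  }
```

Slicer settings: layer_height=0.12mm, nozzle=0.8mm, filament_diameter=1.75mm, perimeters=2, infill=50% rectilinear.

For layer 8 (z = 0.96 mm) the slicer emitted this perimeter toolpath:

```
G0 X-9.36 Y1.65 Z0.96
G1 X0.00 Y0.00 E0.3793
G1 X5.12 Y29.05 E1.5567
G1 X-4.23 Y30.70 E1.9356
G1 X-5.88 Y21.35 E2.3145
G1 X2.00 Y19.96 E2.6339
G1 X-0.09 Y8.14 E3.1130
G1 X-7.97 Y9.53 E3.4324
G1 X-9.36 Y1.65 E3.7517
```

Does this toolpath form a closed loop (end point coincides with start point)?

yes

Start point (G0): (-9.36, 1.65). End point (last G1): the path returns to the start — closed.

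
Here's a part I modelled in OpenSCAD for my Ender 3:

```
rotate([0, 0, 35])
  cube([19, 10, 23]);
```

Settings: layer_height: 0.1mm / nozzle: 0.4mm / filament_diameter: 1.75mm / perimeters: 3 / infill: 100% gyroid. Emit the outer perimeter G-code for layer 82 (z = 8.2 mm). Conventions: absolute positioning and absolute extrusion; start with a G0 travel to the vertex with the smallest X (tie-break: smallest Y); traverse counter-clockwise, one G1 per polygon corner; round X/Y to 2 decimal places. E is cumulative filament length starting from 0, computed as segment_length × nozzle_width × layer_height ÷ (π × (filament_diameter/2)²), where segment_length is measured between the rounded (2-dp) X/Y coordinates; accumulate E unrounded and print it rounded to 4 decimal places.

G0 X-5.74 Y8.19 Z8.20
G1 X0.00 Y0.00 E0.1663
G1 X15.56 Y10.90 E0.4823
G1 X9.83 Y19.09 E0.6485
G1 X-5.74 Y8.19 E0.9646

At z = 8.2 mm: the 19×10 cube contributes its full rectangle; (whole slice rotated 35° about Z — lengths, areas and connectivity unchanged). The outline is a single polygon with 4 vertices. Extrusion per mm of travel: 0.4 × 0.1 / (π × 0.875²) = 0.016630. Accumulating E over each segment gives final E = 0.9646.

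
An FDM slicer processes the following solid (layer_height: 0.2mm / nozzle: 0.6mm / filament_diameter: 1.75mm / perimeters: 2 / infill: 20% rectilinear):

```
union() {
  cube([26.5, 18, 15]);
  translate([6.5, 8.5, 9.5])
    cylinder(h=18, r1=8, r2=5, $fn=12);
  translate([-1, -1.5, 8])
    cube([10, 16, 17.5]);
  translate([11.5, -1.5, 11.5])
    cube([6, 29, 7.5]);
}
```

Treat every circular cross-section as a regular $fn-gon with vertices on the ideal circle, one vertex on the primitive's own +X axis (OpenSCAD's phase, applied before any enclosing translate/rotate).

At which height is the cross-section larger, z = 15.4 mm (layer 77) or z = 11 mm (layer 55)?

layer 55 (z = 11 mm)

Layer 77 (z = 15.4): the cube does not reach this height (z outside [0, 15]); the cone at (6.5, 8.5) (r1=8→r2=5) has section circumradius 7.017 here — a regular 12-gon (area = (12/2)·7.017²·sin(360°/12) = 147.70 mm²); the cube at (-1, -1.5) (footprint 10×16) is included at this height (area 160.00 mm²); the 6×29 cube at (11.5, -1.5) contributes its full rectangle (area 174.00 mm²); Combining (union): the regions partially overlap — summed areas 481.70 mm² minus the doubly-counted overlap 115.65 mm² gives 366.06 mm² — area = 366.06 mm². So its area = 366.06 mm². Layer 55 (z = 11): the cube is present — its section is the full 26.5×18 rectangle (area 477.00 mm²); the cone at (6.5, 8.5): at t=0.083 of its height the radius interpolates to r₁+(r₂−r₁)t = 7.750, giving a regular 12-gon of that circumradius (area = (12/2)·7.750²·sin(360°/12) = 180.19 mm²); the cube at (-1, -1.5) is present — its section is the full 10×16 rectangle (area 160.00 mm²); the cube at (11.5, -1.5) is absent (z outside [11.5, 19]); Taking the union: the regions partially overlap — summed areas 817.19 mm² minus the doubly-counted overlap 310.45 mm² gives 506.73 mm² — area = 506.73 mm². So its area = 506.73 mm². Layer 55 is larger (506.73 vs 366.06 mm²).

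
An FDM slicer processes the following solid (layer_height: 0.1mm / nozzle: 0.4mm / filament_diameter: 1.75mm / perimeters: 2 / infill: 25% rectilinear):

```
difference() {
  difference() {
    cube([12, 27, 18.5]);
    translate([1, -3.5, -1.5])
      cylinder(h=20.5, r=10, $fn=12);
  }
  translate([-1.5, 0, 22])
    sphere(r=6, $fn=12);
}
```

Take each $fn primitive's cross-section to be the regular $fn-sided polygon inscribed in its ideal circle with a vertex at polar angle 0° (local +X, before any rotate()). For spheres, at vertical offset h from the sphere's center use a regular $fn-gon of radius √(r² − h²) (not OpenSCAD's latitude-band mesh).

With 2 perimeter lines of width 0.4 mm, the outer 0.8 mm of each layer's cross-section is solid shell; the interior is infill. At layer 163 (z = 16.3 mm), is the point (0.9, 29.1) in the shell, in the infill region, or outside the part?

outside

At z = 16.3 mm: the cube (footprint 12×27) is included at this height; the r=10 cylinder at (1, -3.5) gives a regular 12-gon of circumradius 10 (constant along its height); Taking the first minus the rest: starting from the 12×27 cube, the r=10 cylinder at (1, -3.5) partially overlaps it — only the 48.01 mm² overlap (of its 300.00 mm²) is removed, clipping the outline — 1 connected region; the r=6 sphere at (-1.5, 0) contributes a regular 12-gon of circumradius √(6²−5.7²) = 1.873; Subtracting the remaining from the first: starting from the result so far, the r=6 sphere at (-1.5, 0) misses the remaining region (no effect) — 1 connected region. Overall, the cross-section is a single solid region. The nearest boundary edge runs (0.00, 27.00)→(12.00, 27.00); distance from the point to it = 2.10 mm. The point is not inside any of the regions above, so it lies outside the cross-section (2.10 mm from the nearest boundary).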